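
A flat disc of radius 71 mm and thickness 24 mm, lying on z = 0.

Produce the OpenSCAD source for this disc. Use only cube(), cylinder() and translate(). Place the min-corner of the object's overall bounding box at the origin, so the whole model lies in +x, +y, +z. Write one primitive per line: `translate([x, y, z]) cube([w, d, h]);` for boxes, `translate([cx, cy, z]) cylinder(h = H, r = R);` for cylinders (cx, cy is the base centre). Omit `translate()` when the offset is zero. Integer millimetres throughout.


translate([71, 71, 0]) cylinder(h = 24, r = 71);


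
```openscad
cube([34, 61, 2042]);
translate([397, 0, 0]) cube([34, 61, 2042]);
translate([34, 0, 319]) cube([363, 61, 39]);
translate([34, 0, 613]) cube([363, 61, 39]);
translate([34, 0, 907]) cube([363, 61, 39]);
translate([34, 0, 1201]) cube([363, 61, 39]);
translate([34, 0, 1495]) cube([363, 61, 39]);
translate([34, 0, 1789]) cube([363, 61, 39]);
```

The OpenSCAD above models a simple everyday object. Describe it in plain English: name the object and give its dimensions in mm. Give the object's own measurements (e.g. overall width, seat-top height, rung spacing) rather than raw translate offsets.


A straight ladder. Two 34×61 mm vertical rails, 2042 mm tall, stand 431 mm apart (outside-to-outside) with their front faces coplanar on the −y side. 6 rungs, each 61 mm deep and 39 mm tall, span between the inner faces of the rails, front faces flush with the rails. The lowest rung's underside is at z = 319 mm and rungs are spaced 294 mm apart (underside to underside).


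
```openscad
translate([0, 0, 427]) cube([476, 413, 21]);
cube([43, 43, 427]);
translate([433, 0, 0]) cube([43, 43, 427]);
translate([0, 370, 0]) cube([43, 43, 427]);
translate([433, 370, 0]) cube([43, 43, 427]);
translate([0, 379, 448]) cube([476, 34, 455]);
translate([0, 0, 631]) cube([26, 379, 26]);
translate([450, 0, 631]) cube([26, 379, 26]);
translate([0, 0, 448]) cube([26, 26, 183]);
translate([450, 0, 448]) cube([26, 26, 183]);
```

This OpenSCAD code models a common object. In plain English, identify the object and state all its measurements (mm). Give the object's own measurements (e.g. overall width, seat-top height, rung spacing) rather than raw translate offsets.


A chair. The seat is a 476×413×21 mm slab with its top at z = 448 mm, on four 43×43 mm corner legs (flush with the seat edges, standing on z = 0). A flat backrest 34 mm thick, 455 mm tall, spans the full seat width and rises from the seat top along its +y edge, rear face flush with the rear of the seat. Two armrests of 26×26 mm section run along each side from the seat's front edge to the front of the backrest, top faces 209 mm above the seat top and outer faces flush with the seat's x-edges; a 26×26 mm post under the front of each armrest stands on the seat at the front corner.


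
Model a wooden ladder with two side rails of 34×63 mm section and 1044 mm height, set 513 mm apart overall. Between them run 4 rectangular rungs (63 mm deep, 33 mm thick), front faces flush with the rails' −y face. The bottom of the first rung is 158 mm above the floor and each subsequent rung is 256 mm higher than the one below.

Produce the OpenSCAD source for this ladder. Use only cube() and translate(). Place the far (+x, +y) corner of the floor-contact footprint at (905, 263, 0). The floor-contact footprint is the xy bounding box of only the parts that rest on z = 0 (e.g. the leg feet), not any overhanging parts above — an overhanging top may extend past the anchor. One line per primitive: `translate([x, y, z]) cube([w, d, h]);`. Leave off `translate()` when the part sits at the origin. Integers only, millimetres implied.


translate([392, 200, 0]) cube([34, 63, 1044]);
translate([871, 200, 0]) cube([34, 63, 1044]);
translate([426, 200, 158]) cube([445, 63, 33]);
translate([426, 200, 414]) cube([445, 63, 33]);
translate([426, 200, 670]) cube([445, 63, 33]);
translate([426, 200, 926]) cube([445, 63, 33]);


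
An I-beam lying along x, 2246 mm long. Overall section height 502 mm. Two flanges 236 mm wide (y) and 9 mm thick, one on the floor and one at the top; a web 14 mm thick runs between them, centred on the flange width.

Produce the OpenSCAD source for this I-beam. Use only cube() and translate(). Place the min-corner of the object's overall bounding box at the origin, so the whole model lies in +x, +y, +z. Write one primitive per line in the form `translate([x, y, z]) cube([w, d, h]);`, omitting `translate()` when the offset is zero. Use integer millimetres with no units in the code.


cube([2246, 236, 9]);
translate([0, 111, 9]) cube([2246, 14, 484]);
translate([0, 0, 493]) cube([2246, 236, 9]);


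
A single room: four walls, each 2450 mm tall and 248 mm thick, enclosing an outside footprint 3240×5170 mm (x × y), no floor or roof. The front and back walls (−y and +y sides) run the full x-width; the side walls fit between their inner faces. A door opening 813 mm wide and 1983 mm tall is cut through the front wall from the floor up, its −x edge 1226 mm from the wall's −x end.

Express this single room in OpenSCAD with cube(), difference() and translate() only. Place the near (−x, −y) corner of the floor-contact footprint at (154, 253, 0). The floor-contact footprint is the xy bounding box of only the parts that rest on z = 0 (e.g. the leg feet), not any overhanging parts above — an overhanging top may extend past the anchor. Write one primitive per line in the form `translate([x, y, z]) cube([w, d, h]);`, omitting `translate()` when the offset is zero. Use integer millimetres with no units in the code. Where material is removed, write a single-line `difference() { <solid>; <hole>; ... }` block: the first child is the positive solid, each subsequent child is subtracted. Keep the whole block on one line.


difference() { translate([154, 253, 0]) cube([3240, 248, 2450]); translate([1380, 253, 0]) cube([813, 248, 1983]); }
translate([154, 5175, 0]) cube([3240, 248, 2450]);
translate([154, 501, 0]) cube([248, 4674, 2450]);
translate([3146, 501, 0]) cube([248, 4674, 2450]);


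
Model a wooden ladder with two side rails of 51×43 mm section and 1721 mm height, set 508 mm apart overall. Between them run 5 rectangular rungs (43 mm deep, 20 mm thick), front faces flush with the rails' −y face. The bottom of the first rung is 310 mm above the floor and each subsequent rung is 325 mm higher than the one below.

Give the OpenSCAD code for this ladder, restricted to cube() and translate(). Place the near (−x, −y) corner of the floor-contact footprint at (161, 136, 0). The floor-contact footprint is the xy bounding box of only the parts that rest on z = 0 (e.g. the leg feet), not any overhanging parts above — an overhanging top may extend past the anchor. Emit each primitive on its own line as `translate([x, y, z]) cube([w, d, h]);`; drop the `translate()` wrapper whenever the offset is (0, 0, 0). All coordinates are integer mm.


translate([161, 136, 0]) cube([51, 43, 1721]);
translate([618, 136, 0]) cube([51, 43, 1721]);
translate([212, 136, 310]) cube([406, 43, 20]);
translate([212, 136, 635]) cube([406, 43, 20]);
translate([212, 136, 960]) cube([406, 43, 20]);
translate([212, 136, 1285]) cube([406, 43, 20]);
translate([212, 136, 1610]) cube([406, 43, 20]);


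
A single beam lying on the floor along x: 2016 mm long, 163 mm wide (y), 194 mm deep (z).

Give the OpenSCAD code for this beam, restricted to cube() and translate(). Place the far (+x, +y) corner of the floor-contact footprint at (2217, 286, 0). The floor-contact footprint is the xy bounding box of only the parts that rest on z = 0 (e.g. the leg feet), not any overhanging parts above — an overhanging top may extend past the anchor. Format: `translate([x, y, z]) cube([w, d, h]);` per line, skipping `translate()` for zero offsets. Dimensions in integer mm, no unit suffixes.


translate([201, 123, 0]) cube([2016, 163, 194]);


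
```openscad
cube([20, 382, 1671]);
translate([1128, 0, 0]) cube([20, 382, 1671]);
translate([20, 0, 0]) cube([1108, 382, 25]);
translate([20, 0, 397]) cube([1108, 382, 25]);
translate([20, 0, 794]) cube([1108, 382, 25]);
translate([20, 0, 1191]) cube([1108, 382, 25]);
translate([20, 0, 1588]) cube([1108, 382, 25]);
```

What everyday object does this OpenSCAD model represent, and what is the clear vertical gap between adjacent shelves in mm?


A bookshelf. The clear shelf gap is 372 mm.

Two tall side panels with 5 horizontal boards between them — a bookshelf. The first two shelf undersides are at z = 0 and z = 397; with shelf thickness 25, the clear gap is 397 − 0 − 25 = 372 mm.


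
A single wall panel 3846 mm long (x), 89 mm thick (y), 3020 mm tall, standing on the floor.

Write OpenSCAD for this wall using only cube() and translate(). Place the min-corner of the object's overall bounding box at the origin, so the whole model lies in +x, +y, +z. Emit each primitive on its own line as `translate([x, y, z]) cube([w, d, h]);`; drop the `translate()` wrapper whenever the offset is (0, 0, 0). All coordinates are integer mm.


cube([3846, 89, 3020]);


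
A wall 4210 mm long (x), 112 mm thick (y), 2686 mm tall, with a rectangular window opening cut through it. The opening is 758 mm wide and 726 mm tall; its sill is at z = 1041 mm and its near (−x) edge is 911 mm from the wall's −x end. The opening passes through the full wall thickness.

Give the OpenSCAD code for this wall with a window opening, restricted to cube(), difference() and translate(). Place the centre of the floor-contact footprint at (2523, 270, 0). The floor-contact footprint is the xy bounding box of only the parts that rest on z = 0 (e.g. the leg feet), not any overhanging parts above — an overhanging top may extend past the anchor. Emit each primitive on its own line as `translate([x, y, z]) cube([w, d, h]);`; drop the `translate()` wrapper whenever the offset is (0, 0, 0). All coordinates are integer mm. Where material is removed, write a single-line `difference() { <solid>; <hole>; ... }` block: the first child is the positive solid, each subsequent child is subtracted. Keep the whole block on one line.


difference() { translate([418, 214, 0]) cube([4210, 112, 2686]); translate([1329, 214, 1041]) cube([758, 112, 726]); }


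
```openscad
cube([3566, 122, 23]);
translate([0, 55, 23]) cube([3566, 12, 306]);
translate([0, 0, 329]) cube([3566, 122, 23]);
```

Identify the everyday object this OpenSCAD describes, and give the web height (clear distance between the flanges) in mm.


An I-beam. The web height is 306 mm.

Two wide flanges with a thin centred web — an I-beam. Overall 352 mm minus two 23 mm flanges gives a web of 352 − 2·23 = 306 mm.


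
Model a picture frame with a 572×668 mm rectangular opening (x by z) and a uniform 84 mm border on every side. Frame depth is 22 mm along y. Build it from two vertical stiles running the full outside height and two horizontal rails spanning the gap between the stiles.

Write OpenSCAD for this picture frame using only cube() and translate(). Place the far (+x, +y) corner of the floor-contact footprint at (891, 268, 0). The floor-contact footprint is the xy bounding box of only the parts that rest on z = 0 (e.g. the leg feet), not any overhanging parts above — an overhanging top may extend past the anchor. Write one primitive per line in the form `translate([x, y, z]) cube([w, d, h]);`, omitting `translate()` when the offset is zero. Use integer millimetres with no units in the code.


translate([151, 246, 0]) cube([84, 22, 836]);
translate([807, 246, 0]) cube([84, 22, 836]);
translate([235, 246, 0]) cube([572, 22, 84]);
translate([235, 246, 752]) cube([572, 22, 84]);


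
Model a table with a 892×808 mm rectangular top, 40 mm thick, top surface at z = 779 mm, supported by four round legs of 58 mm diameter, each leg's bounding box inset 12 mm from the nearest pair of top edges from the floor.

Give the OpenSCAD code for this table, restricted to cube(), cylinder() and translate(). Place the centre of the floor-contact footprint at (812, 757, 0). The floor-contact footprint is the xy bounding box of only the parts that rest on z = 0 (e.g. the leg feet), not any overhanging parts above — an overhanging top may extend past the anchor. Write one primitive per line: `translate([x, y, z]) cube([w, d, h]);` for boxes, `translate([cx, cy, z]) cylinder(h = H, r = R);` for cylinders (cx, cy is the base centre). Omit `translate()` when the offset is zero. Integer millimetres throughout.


// leg_h = 779 - 40 = 739
translate([366, 353, 739]) cube([892, 808, 40]);
translate([407, 394, 0]) cylinder(h = 739, r = 29);
translate([1217, 394, 0]) cylinder(h = 739, r = 29);
translate([407, 1120, 0]) cylinder(h = 739, r = 29);
translate([1217, 1120, 0]) cylinder(h = 739, r = 29);


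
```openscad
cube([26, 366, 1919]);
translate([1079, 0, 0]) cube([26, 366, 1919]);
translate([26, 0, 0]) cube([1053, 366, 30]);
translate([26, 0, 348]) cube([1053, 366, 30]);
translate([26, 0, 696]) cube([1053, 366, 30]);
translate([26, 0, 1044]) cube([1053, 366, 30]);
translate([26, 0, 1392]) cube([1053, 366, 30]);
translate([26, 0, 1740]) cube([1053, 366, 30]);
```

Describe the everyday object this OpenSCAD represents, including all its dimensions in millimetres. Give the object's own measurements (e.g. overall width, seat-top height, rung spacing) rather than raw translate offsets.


An open bookshelf. Two side panels, each 26 mm thick, 366 mm deep and 1919 mm tall, stand 1105 mm apart (outside-to-outside). Between them sit 6 shelves, each 30 mm thick and 366 mm deep, spanning the full gap between the sides. The bottom shelf rests on the floor (its underside at z = 0) and the clear gap between one shelf's top and the next shelf's underside is 318 mm.


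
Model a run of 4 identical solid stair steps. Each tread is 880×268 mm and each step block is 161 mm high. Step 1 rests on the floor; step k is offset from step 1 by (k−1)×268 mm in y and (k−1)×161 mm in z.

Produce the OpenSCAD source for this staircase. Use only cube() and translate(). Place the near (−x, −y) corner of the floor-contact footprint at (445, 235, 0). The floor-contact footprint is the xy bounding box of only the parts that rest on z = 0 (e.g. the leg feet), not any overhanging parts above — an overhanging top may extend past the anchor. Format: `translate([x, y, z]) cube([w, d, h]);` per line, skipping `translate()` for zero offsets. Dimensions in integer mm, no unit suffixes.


translate([445, 235, 0]) cube([880, 268, 161]);
translate([445, 503, 161]) cube([880, 268, 161]);
translate([445, 771, 322]) cube([880, 268, 161]);
translate([445, 1039, 483]) cube([880, 268, 161]);


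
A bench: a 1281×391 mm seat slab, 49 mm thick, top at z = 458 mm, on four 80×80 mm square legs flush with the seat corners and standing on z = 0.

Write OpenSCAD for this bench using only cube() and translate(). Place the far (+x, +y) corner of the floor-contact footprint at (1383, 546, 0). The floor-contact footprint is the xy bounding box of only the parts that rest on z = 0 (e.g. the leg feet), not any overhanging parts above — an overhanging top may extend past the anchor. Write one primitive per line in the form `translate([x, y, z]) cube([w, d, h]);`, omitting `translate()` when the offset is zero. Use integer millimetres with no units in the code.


// leg_h = 458 − 49 = 409
translate([102, 155, 409]) cube([1281, 391, 49]);
translate([102, 155, 0]) cube([80, 80, 409]);
translate([102, 466, 0]) cube([80, 80, 409]);
translate([1303, 155, 0]) cube([80, 80, 409]);
translate([1303, 466, 0]) cube([80, 80, 409]);


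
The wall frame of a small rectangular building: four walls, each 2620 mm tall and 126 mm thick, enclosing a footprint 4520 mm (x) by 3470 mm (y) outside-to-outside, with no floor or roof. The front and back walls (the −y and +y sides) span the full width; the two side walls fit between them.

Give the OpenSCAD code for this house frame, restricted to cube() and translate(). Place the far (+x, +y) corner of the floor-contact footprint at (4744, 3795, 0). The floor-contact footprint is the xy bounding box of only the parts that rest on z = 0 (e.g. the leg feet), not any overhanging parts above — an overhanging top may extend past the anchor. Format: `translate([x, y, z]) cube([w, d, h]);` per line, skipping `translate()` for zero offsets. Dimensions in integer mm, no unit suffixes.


translate([224, 325, 0]) cube([4520, 126, 2620]);
translate([224, 3669, 0]) cube([4520, 126, 2620]);
translate([224, 451, 0]) cube([126, 3218, 2620]);
translate([4618, 451, 0]) cube([126, 3218, 2620]);


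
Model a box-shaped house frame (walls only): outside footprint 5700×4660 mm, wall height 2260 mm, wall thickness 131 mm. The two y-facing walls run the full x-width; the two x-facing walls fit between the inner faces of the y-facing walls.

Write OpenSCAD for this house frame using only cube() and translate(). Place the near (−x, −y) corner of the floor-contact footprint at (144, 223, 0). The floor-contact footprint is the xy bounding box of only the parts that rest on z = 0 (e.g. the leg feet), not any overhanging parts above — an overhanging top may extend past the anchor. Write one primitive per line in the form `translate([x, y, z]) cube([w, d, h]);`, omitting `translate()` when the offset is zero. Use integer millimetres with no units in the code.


translate([144, 223, 0]) cube([5700, 131, 2260]);
translate([144, 4752, 0]) cube([5700, 131, 2260]);
translate([144, 354, 0]) cube([131, 4398, 2260]);
translate([5713, 354, 0]) cube([131, 4398, 2260]);


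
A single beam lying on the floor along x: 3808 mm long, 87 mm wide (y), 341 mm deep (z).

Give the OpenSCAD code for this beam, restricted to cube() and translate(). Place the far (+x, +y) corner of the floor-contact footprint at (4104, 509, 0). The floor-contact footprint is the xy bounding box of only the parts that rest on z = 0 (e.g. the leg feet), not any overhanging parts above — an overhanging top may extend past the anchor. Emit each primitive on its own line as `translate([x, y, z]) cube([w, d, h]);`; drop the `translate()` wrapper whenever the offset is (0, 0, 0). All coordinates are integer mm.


translate([296, 422, 0]) cube([3808, 87, 341]);


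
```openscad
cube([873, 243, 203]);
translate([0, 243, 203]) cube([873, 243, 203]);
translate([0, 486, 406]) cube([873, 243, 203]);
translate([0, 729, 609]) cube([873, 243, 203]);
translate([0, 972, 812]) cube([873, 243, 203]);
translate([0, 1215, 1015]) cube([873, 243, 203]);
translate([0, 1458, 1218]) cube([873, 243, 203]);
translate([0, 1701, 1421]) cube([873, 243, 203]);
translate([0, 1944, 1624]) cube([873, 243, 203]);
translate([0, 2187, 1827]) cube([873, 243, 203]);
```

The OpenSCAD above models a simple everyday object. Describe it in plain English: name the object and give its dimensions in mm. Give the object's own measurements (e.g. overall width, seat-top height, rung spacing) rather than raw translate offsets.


A straight staircase of 10 solid steps. Each step is 873 mm wide (x), 243 mm deep (y, the going) and 203 mm tall (the rise). The first step rests on the floor; each subsequent step sits one going further in +y and one rise higher in +z, directly behind and above the previous step with no overlap.


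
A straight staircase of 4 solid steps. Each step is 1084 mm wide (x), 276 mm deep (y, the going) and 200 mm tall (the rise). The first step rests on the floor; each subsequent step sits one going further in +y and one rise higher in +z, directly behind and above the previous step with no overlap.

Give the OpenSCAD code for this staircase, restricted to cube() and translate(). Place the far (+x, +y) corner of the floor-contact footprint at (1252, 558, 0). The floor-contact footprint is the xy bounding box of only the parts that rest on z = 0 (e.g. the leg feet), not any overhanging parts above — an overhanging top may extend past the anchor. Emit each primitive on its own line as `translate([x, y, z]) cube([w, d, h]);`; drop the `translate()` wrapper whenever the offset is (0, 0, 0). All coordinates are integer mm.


translate([168, 282, 0]) cube([1084, 276, 200]);
translate([168, 558, 200]) cube([1084, 276, 200]);
translate([168, 834, 400]) cube([1084, 276, 200]);
translate([168, 1110, 600]) cube([1084, 276, 200]);


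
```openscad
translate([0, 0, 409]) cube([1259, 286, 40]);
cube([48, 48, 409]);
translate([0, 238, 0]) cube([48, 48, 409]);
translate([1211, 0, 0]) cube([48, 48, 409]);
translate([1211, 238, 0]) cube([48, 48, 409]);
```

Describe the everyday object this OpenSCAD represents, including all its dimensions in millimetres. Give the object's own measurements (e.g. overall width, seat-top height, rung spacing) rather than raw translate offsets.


A bench: a 1259×286 mm seat slab, 40 mm thick, top at z = 449 mm, on four 48×48 mm square legs flush with the seat corners and standing on z = 0.


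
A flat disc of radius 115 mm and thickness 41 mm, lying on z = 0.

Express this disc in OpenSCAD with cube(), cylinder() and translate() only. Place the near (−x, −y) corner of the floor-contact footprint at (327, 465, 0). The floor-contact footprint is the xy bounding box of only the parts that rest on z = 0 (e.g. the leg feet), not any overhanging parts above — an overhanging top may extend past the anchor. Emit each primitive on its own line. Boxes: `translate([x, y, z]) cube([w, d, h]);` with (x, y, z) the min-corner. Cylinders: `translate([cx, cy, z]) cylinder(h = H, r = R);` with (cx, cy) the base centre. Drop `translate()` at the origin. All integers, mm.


translate([442, 580, 0]) cylinder(h = 41, r = 115);


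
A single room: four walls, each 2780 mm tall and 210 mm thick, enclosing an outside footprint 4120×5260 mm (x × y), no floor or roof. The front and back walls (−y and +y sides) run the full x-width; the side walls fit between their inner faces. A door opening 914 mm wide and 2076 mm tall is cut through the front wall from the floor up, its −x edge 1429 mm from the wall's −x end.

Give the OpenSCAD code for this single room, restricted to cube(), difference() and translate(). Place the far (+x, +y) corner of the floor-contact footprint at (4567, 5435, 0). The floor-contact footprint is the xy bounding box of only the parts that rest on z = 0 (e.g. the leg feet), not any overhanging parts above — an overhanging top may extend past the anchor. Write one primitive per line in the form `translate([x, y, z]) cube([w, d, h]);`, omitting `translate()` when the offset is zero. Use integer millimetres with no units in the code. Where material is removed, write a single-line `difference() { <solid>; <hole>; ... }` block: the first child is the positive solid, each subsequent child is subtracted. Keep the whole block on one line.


difference() { translate([447, 175, 0]) cube([4120, 210, 2780]); translate([1876, 175, 0]) cube([914, 210, 2076]); }
translate([447, 5225, 0]) cube([4120, 210, 2780]);
translate([447, 385, 0]) cube([210, 4840, 2780]);
translate([4357, 385, 0]) cube([210, 4840, 2780]);


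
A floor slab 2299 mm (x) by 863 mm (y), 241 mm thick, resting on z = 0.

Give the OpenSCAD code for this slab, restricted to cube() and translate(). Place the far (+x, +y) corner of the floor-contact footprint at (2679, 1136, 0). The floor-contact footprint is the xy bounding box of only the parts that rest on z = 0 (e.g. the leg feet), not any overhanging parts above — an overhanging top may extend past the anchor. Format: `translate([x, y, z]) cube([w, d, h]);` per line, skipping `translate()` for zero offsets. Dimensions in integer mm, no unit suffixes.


translate([380, 273, 0]) cube([2299, 863, 241]);


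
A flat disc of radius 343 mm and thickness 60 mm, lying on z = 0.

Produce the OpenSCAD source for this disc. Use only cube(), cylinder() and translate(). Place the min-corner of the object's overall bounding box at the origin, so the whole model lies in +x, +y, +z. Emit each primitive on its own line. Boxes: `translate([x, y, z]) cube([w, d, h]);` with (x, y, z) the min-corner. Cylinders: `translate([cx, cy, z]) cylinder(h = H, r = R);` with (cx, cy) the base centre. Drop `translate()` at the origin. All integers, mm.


translate([343, 343, 0]) cylinder(h = 60, r = 343);


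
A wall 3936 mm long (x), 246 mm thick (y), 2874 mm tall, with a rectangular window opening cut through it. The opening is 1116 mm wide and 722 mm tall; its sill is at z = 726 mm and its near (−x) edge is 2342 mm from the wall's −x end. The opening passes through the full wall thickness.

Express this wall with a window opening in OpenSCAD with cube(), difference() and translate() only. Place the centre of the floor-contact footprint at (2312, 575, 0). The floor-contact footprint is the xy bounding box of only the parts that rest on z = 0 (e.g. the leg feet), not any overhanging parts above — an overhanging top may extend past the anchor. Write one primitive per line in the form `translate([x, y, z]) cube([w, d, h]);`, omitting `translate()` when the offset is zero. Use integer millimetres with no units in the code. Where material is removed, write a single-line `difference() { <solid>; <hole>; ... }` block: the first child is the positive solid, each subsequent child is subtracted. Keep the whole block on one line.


difference() { translate([344, 452, 0]) cube([3936, 246, 2874]); translate([2686, 452, 726]) cube([1116, 246, 722]); }


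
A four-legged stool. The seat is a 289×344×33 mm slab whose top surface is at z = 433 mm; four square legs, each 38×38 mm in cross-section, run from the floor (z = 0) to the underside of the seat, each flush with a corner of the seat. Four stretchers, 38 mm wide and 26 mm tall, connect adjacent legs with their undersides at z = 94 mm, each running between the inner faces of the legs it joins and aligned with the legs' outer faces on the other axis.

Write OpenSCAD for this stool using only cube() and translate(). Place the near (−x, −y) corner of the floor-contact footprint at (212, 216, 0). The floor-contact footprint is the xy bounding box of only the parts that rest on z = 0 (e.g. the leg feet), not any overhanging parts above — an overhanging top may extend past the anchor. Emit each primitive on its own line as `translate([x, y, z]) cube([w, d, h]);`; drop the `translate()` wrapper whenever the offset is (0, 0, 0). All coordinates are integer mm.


translate([212, 216, 400]) cube([289, 344, 33]);
translate([212, 216, 0]) cube([38, 38, 400]);
translate([463, 216, 0]) cube([38, 38, 400]);
translate([212, 522, 0]) cube([38, 38, 400]);
translate([463, 522, 0]) cube([38, 38, 400]);
translate([250, 216, 94]) cube([213, 38, 26]);
translate([250, 522, 94]) cube([213, 38, 26]);
translate([212, 254, 94]) cube([38, 268, 26]);
translate([463, 254, 94]) cube([38, 268, 26]);


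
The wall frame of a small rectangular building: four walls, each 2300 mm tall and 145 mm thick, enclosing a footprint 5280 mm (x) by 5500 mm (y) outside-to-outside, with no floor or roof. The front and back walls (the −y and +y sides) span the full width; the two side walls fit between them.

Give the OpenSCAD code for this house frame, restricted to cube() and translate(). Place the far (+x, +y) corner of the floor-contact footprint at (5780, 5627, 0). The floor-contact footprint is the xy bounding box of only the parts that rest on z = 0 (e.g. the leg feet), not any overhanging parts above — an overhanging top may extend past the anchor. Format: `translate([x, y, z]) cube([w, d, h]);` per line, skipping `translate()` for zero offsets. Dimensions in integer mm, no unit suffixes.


translate([500, 127, 0]) cube([5280, 145, 2300]);
translate([500, 5482, 0]) cube([5280, 145, 2300]);
translate([500, 272, 0]) cube([145, 5210, 2300]);
translate([5635, 272, 0]) cube([145, 5210, 2300]);


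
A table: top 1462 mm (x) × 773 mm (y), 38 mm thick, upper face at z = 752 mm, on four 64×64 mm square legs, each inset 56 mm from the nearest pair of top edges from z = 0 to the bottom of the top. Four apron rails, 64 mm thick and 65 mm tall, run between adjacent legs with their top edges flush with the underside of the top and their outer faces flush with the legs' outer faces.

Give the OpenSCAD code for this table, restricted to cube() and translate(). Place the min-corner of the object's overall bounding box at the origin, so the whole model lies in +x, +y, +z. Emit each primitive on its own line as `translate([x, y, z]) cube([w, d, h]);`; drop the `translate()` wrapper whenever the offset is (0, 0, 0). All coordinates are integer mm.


translate([0, 0, 714]) cube([1462, 773, 38]);
translate([56, 56, 0]) cube([64, 64, 714]);
translate([1342, 56, 0]) cube([64, 64, 714]);
translate([56, 653, 0]) cube([64, 64, 714]);
translate([1342, 653, 0]) cube([64, 64, 714]);
translate([120, 56, 649]) cube([1222, 64, 65]);
translate([120, 653, 649]) cube([1222, 64, 65]);
translate([56, 120, 649]) cube([64, 533, 65]);
translate([1342, 120, 649]) cube([64, 533, 65]);


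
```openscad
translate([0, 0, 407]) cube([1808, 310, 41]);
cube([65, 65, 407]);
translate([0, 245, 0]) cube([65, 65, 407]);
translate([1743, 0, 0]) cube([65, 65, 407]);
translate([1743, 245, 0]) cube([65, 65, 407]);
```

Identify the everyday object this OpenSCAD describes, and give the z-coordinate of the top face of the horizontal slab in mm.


A bench. The seat-top height is 448 mm.

A long slab on four corner posts — a bench. The slab sits at z = 407 with thickness 41, so the top is 407 + 41 = 448 mm.


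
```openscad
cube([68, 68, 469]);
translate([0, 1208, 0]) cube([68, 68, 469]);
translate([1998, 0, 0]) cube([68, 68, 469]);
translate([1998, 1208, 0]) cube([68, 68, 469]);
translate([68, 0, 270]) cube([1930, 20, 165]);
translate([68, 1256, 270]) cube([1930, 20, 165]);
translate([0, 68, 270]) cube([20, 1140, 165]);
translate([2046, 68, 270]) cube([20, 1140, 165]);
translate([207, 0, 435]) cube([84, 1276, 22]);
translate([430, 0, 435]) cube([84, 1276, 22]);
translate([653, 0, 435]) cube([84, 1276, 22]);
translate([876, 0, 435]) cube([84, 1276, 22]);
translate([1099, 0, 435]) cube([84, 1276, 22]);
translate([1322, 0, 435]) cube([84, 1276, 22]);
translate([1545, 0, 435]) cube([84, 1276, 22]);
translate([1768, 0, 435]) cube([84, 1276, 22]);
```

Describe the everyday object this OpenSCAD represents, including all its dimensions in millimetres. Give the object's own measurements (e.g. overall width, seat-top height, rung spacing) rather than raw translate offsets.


A bed frame 2066 mm long (x) by 1276 mm wide (y). Four 68×68 mm corner posts, 469 mm tall, at the corners of the footprint. Four rails of 20 mm thickness and 165 mm height run between adjacent posts with their undersides at z = 270 mm, their outer faces flush with the outside of the frame (the two x-running rails run between the posts' inner faces; the two y-running rails run between the posts' inner faces). 8 slats, each 84 mm wide (x) and 22 mm thick, lie across the top of the two x-running rails, running the full 1276 mm width of the frame in y; along x they sit between the end posts with a 139 mm gap after the −x posts and between neighbouring slats, leaving 146 mm before the +x posts.


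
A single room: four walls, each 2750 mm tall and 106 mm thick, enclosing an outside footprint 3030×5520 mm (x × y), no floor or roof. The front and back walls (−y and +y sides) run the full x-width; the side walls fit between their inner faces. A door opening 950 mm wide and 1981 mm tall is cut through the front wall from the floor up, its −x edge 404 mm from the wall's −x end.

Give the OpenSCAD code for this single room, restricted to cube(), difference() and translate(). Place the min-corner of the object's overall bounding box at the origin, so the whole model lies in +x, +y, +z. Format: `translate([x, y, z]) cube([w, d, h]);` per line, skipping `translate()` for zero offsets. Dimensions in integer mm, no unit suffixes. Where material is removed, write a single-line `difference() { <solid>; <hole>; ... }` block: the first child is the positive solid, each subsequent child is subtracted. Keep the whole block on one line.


difference() { cube([3030, 106, 2750]); translate([404, 0, 0]) cube([950, 106, 1981]); }
translate([0, 5414, 0]) cube([3030, 106, 2750]);
translate([0, 106, 0]) cube([106, 5308, 2750]);
translate([2924, 106, 0]) cube([106, 5308, 2750]);


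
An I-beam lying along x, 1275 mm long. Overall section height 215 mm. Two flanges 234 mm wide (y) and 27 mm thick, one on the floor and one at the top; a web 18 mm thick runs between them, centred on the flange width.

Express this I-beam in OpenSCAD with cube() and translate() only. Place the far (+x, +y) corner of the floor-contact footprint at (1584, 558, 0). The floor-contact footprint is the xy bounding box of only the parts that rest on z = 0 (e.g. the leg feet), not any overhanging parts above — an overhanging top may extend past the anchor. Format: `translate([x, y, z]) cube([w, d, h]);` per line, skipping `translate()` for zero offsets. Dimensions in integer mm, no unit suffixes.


translate([309, 324, 0]) cube([1275, 234, 27]);
translate([309, 432, 27]) cube([1275, 18, 161]);
translate([309, 324, 188]) cube([1275, 234, 27]);


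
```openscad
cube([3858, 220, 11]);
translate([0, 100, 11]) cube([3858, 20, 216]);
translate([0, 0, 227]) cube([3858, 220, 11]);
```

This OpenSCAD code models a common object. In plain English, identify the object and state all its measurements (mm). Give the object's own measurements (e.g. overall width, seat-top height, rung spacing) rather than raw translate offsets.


An I-beam lying along x, 3858 mm long. Overall section height 238 mm. Two flanges 220 mm wide (y) and 11 mm thick, one on the floor and one at the top; a web 20 mm thick runs between them, centred on the flange width.


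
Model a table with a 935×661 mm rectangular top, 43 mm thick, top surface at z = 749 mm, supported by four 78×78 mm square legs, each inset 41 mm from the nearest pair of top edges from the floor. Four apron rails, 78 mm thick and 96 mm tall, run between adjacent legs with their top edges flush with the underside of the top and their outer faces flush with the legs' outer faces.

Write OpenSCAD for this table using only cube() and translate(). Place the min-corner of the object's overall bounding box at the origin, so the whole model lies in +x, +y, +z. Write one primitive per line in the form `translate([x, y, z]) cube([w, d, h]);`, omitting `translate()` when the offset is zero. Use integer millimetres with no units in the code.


translate([0, 0, 706]) cube([935, 661, 43]);
translate([41, 41, 0]) cube([78, 78, 706]);
translate([816, 41, 0]) cube([78, 78, 706]);
translate([41, 542, 0]) cube([78, 78, 706]);
translate([816, 542, 0]) cube([78, 78, 706]);
translate([119, 41, 610]) cube([697, 78, 96]);
translate([119, 542, 610]) cube([697, 78, 96]);
translate([41, 119, 610]) cube([78, 423, 96]);
translate([816, 119, 610]) cube([78, 423, 96]);


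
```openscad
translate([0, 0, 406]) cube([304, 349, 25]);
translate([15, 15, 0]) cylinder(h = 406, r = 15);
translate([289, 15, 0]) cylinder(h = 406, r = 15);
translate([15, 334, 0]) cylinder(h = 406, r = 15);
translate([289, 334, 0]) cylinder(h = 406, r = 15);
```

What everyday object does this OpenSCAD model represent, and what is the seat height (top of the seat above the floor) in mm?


A stool. The seat height is 431 mm.

A 304×349×25 slab at z = 406 on four corner cylinders — a stool. The seat top is 406 + 25 = 431 mm.


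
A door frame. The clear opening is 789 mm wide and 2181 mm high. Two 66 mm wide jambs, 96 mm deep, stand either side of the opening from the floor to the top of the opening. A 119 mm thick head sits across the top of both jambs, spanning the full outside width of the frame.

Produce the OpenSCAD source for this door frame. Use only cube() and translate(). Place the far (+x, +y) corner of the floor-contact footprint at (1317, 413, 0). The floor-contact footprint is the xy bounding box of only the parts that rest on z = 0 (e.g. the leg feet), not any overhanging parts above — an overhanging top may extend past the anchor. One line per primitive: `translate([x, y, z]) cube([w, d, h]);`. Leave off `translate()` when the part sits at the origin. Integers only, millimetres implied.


translate([396, 317, 0]) cube([66, 96, 2181]);
translate([1251, 317, 0]) cube([66, 96, 2181]);
translate([396, 317, 2181]) cube([921, 96, 119]);


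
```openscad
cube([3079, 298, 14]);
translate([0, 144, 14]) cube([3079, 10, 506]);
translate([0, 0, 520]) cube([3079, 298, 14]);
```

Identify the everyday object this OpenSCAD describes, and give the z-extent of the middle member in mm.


An I-beam. The web height is 506 mm.

Two wide flanges with a thin centred web — an I-beam. Overall 534 mm minus two 14 mm flanges gives a web of 534 − 2·14 = 506 mm.


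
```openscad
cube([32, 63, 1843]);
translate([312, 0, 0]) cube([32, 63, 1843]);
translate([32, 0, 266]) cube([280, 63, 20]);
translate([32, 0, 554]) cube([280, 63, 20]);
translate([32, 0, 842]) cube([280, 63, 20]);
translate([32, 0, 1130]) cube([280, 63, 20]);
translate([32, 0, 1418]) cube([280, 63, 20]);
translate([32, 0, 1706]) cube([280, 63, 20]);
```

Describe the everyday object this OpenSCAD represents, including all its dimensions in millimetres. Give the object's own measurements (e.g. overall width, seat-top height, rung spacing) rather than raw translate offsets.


A straight ladder. Two 32×63 mm vertical rails, 1843 mm tall, stand 344 mm apart (outside-to-outside) with their front faces coplanar on the −y side. 6 rungs, each 63 mm deep and 20 mm tall, span between the inner faces of the rails, front faces flush with the rails. The lowest rung's underside is at z = 266 mm and rungs are spaced 288 mm apart (underside to underside).


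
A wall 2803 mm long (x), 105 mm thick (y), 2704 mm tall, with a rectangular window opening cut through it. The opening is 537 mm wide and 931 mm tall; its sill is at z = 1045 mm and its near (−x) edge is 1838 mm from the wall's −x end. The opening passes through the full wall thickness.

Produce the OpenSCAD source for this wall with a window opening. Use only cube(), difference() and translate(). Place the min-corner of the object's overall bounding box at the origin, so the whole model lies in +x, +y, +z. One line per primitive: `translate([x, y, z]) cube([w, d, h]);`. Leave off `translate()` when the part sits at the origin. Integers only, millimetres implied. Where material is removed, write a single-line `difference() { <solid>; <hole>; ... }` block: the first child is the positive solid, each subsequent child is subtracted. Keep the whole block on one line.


difference() { cube([2803, 105, 2704]); translate([1838, 0, 1045]) cube([537, 105, 931]); }


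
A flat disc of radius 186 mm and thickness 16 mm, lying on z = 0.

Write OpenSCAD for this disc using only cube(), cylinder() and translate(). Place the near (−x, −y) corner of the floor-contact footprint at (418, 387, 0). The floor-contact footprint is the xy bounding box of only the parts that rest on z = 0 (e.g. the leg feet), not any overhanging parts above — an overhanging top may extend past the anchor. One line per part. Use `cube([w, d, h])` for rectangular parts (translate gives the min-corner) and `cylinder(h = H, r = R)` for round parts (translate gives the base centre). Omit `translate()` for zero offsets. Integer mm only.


translate([604, 573, 0]) cylinder(h = 16, r = 186);


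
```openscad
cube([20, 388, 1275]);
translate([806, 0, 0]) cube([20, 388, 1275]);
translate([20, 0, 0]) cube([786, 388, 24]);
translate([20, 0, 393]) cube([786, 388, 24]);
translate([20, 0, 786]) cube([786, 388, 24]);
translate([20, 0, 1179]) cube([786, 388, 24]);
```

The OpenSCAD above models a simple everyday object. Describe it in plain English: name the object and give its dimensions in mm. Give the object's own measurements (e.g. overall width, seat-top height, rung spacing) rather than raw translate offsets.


An open bookshelf. Two side panels, each 20 mm thick, 388 mm deep and 1275 mm tall, stand 826 mm apart (outside-to-outside). Between them sit 4 shelves, each 24 mm thick and 388 mm deep, spanning the full gap between the sides. The bottom shelf rests on the floor (its underside at z = 0) and the clear gap between one shelf's top and the next shelf's underside is 369 mm.
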